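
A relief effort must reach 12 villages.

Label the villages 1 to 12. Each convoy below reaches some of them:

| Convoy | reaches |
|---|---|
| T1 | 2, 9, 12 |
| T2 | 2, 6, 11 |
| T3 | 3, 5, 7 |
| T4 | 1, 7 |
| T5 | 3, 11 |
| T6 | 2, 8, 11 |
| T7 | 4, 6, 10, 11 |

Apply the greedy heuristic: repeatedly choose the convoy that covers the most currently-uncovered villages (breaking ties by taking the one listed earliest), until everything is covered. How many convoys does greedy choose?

Greedy: pick T7 (covers 4 new) → pick T1 (covers 3 new) → pick T3 (covers 3 new) → pick T4 (covers 1 new) → pick T6 (covers 1 new). Total picks: 5.

5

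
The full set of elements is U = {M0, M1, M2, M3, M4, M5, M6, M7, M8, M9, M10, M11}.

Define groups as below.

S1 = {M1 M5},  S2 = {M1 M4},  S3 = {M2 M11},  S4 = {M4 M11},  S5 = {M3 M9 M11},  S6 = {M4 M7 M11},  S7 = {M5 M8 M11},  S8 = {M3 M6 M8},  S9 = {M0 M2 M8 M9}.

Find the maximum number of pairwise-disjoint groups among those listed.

3

S1, S6, S9 are pairwise disjoint (S1={M1,M5}; S6={M4,M7,M11}; S9={M0,M2,M8,M9}).
Every remaining group overlaps one of these, and no 4 of the listed groups are pairwise disjoint, so 3 is the maximum.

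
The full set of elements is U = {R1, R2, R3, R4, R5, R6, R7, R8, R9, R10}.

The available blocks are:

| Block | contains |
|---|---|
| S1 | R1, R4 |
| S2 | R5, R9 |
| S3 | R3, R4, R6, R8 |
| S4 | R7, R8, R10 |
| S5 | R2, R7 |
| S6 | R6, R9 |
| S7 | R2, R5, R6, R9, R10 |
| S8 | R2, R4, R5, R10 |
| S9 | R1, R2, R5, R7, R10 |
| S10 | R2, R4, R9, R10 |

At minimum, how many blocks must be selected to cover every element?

3

S3, S7, and S9 cover everything between them: the union {R1, R2, R3, R4, R5, R6, R7, R8, R9, R10} is all of U.
Only S3 contains R3, so S3 is forced; the remaining 6 elements need at least 2 more blocks (each remaining block adds at most 5) — so at least 3 blocks are needed, and 3 is optimal.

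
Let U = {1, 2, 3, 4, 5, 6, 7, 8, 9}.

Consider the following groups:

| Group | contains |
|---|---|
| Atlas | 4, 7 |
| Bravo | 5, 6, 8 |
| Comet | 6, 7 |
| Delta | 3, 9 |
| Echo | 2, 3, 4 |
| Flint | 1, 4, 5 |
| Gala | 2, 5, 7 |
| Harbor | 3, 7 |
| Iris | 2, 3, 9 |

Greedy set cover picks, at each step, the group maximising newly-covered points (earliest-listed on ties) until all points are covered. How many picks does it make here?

Greedy: pick Bravo (covers 3 new) → pick Echo (covers 3 new) → pick Atlas (covers 1 new) → pick Delta (covers 1 new) → pick Flint (covers 1 new). Total picks: 5.
(The true minimum cover uses only 4 groups, so greedy is not optimal here.)

5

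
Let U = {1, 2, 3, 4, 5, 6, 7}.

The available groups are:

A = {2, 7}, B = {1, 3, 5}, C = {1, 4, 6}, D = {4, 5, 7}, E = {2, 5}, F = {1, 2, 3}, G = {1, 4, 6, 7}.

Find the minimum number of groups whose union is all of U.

3

B and F and G together: B ∪ F ∪ G = {1, 2, 3, 4, 5, 6, 7} — every element is covered.
No 2 of the 7 groups cover everything (all 21 combinations miss at least one element), so 3 is optimal.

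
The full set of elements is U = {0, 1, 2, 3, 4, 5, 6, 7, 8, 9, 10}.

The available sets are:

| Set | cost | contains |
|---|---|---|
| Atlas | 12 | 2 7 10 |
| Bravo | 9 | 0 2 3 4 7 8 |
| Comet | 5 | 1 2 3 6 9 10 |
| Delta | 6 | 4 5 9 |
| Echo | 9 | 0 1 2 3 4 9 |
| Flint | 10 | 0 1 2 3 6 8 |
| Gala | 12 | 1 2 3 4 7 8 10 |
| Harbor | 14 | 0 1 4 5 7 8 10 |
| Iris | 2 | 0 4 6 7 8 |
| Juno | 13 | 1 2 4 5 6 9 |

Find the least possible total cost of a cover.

13

Comet, Delta, Iris together cover every element (Comet ∪ Delta ∪ Iris = {0, 1, 2, 3, 4, 5, 6, 7, 8, 9, 10}); total cost 5 + 6 + 2 = 13.
No covering selection has total cost below 13.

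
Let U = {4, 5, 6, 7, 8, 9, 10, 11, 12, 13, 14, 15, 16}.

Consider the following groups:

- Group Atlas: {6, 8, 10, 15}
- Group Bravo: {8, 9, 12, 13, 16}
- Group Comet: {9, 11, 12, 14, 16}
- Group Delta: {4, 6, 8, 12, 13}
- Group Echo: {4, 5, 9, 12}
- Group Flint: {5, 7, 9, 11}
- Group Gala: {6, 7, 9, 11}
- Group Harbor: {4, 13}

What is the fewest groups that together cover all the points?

Take {Atlas, Comet, Flint, Harbor}. Their union is {4, 5, 6, 7, 8, 9, 10, 11, 12, 13, 14, 15, 16}, which is all 13 points.
No 3 of the 8 groups cover everything (all 56 combinations miss at least one point), so 4 is optimal.

4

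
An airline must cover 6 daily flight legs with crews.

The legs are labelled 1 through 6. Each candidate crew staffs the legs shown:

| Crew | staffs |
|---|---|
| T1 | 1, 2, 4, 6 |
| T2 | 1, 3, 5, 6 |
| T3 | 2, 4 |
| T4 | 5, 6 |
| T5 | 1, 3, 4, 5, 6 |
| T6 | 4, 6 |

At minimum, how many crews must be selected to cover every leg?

2

T1 and T5 together: T1 ∪ T5 = {1, 2, 3, 4, 5, 6} — every leg is covered.
No single crew has all 6 legs (the largest, T5, has 5), so 2 is optimal.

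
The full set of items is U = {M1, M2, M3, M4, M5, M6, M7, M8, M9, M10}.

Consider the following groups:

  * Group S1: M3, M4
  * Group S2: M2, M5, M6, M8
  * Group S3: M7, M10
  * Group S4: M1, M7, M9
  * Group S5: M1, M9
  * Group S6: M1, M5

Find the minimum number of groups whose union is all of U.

4

S1 and S2 and S3 and S4 together: S1 ∪ S2 ∪ S3 ∪ S4 = {M1, M2, M3, M4, M5, M6, M7, M8, M9, M10} — every item is covered.
No 3 of the 6 groups cover everything (all 20 combinations miss at least one item), so 4 is optimal.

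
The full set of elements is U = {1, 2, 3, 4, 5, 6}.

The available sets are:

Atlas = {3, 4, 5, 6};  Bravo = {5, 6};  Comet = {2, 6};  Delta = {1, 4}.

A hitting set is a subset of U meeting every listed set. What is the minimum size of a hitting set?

Take H = {1, 6}. Each listed set contains at least one of these, so H is a hitting set of size 2.
The sets Comet, Delta are pairwise disjoint, so any hitting set needs a separate element for each — at least 2. Hence 2 is optimal.

2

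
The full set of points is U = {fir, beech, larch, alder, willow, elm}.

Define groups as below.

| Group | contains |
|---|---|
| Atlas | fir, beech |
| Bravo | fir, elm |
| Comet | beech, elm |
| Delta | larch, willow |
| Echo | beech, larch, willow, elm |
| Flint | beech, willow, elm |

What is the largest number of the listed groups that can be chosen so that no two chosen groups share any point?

2

Bravo, Delta are pairwise disjoint (Bravo={fir,elm}; Delta={larch,willow}).
Every remaining group overlaps one of these, and no 3 of the listed groups are pairwise disjoint, so 2 is the maximum.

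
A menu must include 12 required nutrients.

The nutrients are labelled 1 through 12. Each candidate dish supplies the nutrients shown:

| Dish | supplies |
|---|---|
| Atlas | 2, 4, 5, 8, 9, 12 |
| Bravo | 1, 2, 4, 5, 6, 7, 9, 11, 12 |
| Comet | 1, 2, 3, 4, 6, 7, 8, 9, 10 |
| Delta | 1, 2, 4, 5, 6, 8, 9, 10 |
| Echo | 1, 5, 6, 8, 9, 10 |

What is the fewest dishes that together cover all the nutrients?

2

Bravo and Comet together: Bravo ∪ Comet = {1, 2, 3, 4, 5, 6, 7, 8, 9, 10, 11, 12} — every nutrient is covered.
No single dish has all 12 nutrients (the largest, Bravo, has 9), so 2 is optimal.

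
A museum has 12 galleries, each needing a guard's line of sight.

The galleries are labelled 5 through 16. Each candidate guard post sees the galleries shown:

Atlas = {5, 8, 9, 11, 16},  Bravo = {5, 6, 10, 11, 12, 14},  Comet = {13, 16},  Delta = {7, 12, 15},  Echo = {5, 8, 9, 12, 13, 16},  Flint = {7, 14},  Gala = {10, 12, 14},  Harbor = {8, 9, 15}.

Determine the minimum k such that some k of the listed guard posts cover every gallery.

Bravo and Delta and Echo together: Bravo ∪ Delta ∪ Echo = {5, 6, 7, 8, 9, 10, 11, 12, 13, 14, 15, 16} — every gallery is covered.
Only Bravo contains 6, so Bravo is forced; the remaining 6 galleries need at least 2 more guard posts (each remaining guard post adds at most 4) — so at least 3 guard posts are needed, and 3 is optimal.

3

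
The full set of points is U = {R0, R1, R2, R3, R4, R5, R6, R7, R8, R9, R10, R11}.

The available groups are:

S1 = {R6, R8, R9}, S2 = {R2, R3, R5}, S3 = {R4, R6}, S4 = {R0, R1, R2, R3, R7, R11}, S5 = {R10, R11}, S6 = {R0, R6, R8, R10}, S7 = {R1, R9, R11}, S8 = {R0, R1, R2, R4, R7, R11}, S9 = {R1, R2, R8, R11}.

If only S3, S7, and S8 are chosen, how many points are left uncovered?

Union of S3, S7, S8 = {R0, R1, R2, R4, R6, R7, R9, R11}.
Not covered: R3, R5, R8, R10 — 4 points.

4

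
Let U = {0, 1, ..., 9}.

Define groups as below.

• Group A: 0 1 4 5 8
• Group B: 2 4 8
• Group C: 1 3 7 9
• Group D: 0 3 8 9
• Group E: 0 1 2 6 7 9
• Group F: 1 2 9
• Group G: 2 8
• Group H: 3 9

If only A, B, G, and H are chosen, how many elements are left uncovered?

2

Union of A, B, G, H = {0, 1, 2, 3, 4, 5, 8, 9}.
Not covered: 6, 7 — 2 elements.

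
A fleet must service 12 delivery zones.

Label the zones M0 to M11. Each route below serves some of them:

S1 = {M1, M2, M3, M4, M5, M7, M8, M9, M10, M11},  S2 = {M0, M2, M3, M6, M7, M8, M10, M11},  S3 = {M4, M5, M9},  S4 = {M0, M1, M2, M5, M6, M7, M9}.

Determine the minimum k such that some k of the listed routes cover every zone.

2

Take {S1, S2}. Their union is {M0, M1, M2, M3, M4, M5, M6, M7, M8, M9, M10, M11}, which is all 12 zones.
No single route has all 12 zones (the largest, S1, has 10), so 2 is optimal.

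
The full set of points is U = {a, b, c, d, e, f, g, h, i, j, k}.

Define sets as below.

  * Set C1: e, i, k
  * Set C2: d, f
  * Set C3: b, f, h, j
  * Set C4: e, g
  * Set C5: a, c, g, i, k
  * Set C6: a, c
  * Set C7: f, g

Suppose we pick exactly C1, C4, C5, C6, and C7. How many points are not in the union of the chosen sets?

Union of C1, C4, C5, C6, C7 = {a, c, e, f, g, i, k}.
Not covered: b, d, h, j — 4 points.

4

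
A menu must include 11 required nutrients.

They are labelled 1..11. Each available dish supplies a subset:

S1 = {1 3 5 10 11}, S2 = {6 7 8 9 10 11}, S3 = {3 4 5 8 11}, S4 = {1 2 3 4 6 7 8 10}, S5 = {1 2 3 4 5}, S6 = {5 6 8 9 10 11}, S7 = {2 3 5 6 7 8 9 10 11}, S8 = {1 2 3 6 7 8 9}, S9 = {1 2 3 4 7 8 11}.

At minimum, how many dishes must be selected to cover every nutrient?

2

S4 and S7 together: S4 ∪ S7 = {1, 2, 3, 4, 5, 6, 7, 8, 9, 10, 11} — every nutrient is covered.
No single dish has all 11 nutrients (the largest, S7, has 9), so 2 is optimal.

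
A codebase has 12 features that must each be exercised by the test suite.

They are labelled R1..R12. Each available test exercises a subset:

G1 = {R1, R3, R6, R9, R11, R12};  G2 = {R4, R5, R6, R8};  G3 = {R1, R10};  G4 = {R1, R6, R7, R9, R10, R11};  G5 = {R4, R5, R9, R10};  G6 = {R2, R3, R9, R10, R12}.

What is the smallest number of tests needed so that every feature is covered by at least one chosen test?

3

Take {G2, G4, G6}. Their union is {R1, R2, R3, R4, R5, R6, R7, R8, R9, R10, R11, R12}, which is all 12 features.
Only G6 contains R2, so G6 is forced; the remaining 7 features need at least 2 more tests (each remaining test adds at most 4) — so at least 3 tests are needed, and 3 is optimal.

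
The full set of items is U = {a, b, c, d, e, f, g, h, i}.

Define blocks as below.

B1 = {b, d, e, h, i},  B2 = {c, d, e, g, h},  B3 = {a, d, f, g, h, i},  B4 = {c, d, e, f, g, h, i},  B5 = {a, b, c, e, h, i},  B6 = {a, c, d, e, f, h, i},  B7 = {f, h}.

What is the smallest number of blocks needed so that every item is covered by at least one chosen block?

2

B4 and B5 cover everything between them: the union {a, b, c, d, e, f, g, h, i} is all of U.
No single block has all 9 items (the largest, B4, has 7), so 2 is optimal.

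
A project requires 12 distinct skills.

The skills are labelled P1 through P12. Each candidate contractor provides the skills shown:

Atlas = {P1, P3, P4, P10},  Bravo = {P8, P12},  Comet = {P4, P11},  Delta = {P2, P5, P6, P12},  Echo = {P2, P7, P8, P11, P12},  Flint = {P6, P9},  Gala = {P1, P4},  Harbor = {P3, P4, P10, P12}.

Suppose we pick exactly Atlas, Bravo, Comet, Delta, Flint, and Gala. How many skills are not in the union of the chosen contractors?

Union of Atlas, Bravo, Comet, Delta, Flint, Gala = {P1, P2, P3, P4, P5, P6, P8, P9, P10, P11, P12}.
Not covered: P7 — 1 skill.

1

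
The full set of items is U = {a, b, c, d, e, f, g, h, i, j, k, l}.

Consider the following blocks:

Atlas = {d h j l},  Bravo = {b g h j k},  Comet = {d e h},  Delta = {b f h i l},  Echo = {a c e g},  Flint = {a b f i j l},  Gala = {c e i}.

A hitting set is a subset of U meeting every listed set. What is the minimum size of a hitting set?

Take T = {a, h, i}. Each listed block contains at least one of these, so T is a hitting set of size 3.
No choice of 2 items meets every block, so 3 is the minimum.

3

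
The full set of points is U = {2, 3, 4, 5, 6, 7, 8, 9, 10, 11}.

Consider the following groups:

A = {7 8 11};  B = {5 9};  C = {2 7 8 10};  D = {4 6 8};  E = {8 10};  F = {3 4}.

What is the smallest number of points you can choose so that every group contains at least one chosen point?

The 3 points {3, 8, 9} hit every group.
The groups B, E, F are pairwise disjoint, so any hitting set needs a separate point for each — at least 3. Hence 3 is optimal.

3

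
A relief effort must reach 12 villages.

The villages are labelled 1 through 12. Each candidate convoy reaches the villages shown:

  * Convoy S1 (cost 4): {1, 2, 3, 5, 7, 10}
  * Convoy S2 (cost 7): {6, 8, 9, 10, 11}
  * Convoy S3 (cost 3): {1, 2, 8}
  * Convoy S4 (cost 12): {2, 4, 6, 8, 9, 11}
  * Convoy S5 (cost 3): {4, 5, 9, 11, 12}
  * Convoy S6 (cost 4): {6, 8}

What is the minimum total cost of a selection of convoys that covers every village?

11

S1, S5, S6 together cover every village (S1 ∪ S5 ∪ S6 = {1, 2, 3, 4, 5, 6, 7, 8, 9, 10, 11, 12}); total cost 4 + 3 + 4 = 11.
No covering selection has total cost below 11.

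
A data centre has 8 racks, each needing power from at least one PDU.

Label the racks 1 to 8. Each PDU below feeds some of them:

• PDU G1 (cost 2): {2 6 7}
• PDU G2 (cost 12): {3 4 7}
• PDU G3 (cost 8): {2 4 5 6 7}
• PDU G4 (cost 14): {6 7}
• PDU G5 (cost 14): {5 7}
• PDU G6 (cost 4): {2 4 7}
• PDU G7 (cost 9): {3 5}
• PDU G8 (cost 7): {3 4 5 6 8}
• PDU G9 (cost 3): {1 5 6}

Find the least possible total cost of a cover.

12

G1, G8, G9 together cover every rack (G1 ∪ G8 ∪ G9 = {1, 2, 3, 4, 5, 6, 7, 8}); total cost 2 + 7 + 3 = 12.
No covering selection has total cost below 12.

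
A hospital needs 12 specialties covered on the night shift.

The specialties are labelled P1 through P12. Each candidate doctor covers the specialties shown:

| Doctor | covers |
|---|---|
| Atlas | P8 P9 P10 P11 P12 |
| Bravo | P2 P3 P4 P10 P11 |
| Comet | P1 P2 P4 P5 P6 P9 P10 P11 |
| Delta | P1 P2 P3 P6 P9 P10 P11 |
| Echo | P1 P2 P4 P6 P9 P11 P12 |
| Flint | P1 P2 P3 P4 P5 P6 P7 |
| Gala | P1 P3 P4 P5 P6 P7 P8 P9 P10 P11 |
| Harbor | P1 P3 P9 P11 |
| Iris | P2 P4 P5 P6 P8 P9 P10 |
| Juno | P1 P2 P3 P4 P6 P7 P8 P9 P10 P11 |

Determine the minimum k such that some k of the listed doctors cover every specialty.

2

Atlas and Flint together: Atlas ∪ Flint = {P1, P2, P3, P4, P5, P6, P7, P8, P9, P10, P11, P12} — every specialty is covered.
No single doctor has all 12 specialties (the largest, Gala, has 10), so 2 is optimal.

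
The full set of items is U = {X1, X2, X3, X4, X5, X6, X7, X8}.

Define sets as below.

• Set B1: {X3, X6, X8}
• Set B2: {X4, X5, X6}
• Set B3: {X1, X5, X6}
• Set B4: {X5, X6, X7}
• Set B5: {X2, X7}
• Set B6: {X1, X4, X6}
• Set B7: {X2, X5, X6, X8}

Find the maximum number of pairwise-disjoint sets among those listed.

2

B3, B5 are pairwise disjoint (B3={X1,X5,X6}; B5={X2,X7}).
Every remaining set overlaps one of these, and no 3 of the listed sets are pairwise disjoint, so 2 is the maximum.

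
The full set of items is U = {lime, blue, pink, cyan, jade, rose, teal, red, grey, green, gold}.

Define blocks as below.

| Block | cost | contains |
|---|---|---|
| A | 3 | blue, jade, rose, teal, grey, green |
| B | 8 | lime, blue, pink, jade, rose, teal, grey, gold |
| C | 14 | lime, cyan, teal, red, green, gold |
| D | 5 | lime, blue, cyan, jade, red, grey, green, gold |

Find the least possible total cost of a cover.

B, D together cover every item (B ∪ D = {lime, blue, pink, cyan, jade, rose, teal, red, grey, green, gold}); total cost 8 + 5 = 13.
The greedy pick A, D, B costs 16; no covering selection beats 13.

13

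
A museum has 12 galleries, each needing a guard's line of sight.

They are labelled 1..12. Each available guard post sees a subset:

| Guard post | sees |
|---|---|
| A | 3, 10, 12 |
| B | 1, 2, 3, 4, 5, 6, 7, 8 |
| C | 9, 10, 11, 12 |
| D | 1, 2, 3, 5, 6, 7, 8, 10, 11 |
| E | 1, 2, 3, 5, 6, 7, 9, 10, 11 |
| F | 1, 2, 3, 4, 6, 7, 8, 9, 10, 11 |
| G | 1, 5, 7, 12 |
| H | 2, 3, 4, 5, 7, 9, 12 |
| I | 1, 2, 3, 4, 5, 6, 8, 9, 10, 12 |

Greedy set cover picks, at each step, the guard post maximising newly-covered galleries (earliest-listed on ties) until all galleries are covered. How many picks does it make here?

Greedy: pick F (covers 10 new) → pick G (covers 2 new). Total picks: 2.

2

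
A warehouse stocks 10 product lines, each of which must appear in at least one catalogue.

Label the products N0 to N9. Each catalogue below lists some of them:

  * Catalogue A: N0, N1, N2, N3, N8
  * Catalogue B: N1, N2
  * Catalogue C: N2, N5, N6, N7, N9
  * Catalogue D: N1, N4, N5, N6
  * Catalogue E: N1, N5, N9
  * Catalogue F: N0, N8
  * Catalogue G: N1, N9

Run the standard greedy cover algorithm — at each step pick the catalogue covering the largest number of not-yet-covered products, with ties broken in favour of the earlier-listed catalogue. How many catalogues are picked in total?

Greedy: pick A (covers 5 new) → pick C (covers 4 new) → pick D (covers 1 new). Total picks: 3.

3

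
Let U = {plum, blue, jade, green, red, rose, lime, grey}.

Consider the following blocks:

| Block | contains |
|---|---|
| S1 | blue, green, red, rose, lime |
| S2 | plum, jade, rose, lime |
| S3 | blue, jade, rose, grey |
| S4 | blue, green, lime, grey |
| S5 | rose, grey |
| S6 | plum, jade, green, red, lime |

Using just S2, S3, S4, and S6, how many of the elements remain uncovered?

0

Union of S2, S3, S4, S6 = {plum, blue, jade, green, red, rose, lime, grey} — that's every element, so 0 are uncovered.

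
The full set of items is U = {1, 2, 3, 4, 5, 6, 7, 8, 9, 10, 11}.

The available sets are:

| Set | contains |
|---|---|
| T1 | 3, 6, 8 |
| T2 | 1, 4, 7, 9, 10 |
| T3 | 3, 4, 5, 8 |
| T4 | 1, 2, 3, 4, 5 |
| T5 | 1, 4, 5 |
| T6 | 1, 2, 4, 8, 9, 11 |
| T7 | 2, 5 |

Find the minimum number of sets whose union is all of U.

T1, T2, T6, and T7 cover everything between them: the union {1, 2, 3, 4, 5, 6, 7, 8, 9, 10, 11} is all of U.
Only T6 contains 11, so T6 is forced; the remaining 5 items need at least 3 more sets (each remaining set adds at most 2) — so at least 4 sets are needed, and 4 is optimal.

4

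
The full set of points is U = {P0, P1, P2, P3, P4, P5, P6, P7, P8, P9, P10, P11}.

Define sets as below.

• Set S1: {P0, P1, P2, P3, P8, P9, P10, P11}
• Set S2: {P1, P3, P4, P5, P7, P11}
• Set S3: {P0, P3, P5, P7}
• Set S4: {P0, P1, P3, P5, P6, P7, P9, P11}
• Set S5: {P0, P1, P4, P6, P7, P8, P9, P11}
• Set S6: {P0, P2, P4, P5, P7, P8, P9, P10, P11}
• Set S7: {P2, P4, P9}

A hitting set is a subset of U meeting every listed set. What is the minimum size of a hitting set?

Take H = {P3, P4}. Each listed set contains at least one of these, so H is a hitting set of size 2.
The sets S3, S7 are pairwise disjoint, so any hitting set needs a separate point for each — at least 2. Hence 2 is optimal.

2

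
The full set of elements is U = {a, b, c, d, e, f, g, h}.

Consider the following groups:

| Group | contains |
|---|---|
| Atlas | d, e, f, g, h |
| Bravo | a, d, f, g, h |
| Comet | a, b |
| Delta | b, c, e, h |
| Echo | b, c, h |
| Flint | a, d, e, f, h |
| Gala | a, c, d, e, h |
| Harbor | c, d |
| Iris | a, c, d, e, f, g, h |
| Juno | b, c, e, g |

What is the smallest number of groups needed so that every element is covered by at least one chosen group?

Flint and Juno together: Flint ∪ Juno = {a, b, c, d, e, f, g, h} — every element is covered.
No single group has all 8 elements (the largest, Iris, has 7), so 2 is optimal.

2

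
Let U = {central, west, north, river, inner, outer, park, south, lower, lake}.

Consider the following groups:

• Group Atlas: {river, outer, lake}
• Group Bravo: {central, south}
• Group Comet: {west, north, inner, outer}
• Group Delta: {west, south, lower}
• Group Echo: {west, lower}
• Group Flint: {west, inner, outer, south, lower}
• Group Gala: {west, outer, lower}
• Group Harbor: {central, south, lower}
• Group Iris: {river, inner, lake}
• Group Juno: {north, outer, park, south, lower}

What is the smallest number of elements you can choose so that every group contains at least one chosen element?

3

Take H = {west, south, lake}. Each listed group contains at least one of these, so H is a hitting set of size 3.
The groups Bravo, Gala, Iris are pairwise disjoint, so any hitting set needs a separate element for each — at least 3. Hence 3 is optimal.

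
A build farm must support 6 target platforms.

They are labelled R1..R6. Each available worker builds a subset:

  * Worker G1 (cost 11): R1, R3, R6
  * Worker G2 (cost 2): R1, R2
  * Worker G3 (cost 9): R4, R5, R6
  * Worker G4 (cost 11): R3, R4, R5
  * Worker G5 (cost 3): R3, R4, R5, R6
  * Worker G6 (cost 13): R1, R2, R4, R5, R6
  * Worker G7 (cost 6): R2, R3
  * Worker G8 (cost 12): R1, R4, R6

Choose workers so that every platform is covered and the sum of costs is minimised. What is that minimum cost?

G2, G5 together cover every platform (G2 ∪ G5 = {R1, R2, R3, R4, R5, R6}); total cost 2 + 3 = 5.
No covering selection has total cost below 5.

5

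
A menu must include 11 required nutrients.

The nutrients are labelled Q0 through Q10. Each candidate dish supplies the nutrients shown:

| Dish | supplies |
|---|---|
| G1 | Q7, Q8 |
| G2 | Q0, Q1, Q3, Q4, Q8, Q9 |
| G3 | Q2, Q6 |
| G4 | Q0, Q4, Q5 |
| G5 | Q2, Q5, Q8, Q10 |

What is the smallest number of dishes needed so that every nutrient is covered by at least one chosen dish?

Take {G1, G2, G3, G5}. Their union is {Q0, Q1, Q2, Q3, Q4, Q5, Q6, Q7, Q8, Q9, Q10}, which is all 11 nutrients.
No 3 of the 5 dishes cover everything (all 10 combinations miss at least one nutrient), so 4 is optimal.

4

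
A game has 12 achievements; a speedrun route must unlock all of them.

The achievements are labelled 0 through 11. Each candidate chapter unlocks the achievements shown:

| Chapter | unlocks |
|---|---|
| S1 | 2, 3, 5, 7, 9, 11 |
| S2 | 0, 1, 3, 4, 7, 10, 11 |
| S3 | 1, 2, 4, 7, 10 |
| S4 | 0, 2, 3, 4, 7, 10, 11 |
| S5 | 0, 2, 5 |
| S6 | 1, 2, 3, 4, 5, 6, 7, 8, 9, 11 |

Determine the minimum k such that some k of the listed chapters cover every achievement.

Take {S2, S6}. Their union is {0, 1, 2, 3, 4, 5, 6, 7, 8, 9, 10, 11}, which is all 12 achievements.
No single chapter has all 12 achievements (the largest, S6, has 10), so 2 is optimal.

2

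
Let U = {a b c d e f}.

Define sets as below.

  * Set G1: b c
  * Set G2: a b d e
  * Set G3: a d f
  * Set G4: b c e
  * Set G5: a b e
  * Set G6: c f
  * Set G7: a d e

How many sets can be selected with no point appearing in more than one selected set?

2

G1, G7 are pairwise disjoint (G1={b,c}; G7={a,d,e}).
Every remaining set overlaps one of these, and no 3 of the listed sets are pairwise disjoint, so 2 is the maximum.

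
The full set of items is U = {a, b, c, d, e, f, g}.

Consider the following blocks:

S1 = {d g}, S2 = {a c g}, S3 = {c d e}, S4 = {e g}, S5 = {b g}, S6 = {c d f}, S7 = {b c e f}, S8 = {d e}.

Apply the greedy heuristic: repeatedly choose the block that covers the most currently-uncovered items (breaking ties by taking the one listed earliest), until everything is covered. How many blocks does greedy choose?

Greedy: pick S7 (covers 4 new) → pick S1 (covers 2 new) → pick S2 (covers 1 new). Total picks: 3.

3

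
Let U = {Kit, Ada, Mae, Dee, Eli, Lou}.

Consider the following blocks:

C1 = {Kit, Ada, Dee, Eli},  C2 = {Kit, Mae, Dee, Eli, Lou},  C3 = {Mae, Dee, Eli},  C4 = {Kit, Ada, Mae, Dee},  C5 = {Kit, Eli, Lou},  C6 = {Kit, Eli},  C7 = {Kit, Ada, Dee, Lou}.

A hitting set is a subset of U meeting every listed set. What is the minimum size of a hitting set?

H = {Dee, Eli} meets every block (each contains at least one member of H), and |H| = 2.
No single element lies in every block, so at least 2 are needed and 2 is optimal.

2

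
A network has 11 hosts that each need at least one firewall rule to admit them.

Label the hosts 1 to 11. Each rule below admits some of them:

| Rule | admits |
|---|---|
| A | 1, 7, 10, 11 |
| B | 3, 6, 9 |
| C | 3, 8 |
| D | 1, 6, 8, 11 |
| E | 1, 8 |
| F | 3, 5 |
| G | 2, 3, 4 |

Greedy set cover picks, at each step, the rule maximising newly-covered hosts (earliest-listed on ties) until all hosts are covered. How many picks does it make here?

Greedy: pick A (covers 4 new) → pick B (covers 3 new) → pick G (covers 2 new) → pick C (covers 1 new) → pick F (covers 1 new). Total picks: 5.

5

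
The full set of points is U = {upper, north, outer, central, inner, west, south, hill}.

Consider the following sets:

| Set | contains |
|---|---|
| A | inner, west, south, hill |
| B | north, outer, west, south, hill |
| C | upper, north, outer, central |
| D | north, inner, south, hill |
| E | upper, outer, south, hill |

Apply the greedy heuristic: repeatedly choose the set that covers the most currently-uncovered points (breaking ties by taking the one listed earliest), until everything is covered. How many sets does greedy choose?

Greedy: pick B (covers 5 new) → pick C (covers 2 new) → pick A (covers 1 new). Total picks: 3.
(The true minimum cover uses only 2 sets, so greedy is not optimal here.)

3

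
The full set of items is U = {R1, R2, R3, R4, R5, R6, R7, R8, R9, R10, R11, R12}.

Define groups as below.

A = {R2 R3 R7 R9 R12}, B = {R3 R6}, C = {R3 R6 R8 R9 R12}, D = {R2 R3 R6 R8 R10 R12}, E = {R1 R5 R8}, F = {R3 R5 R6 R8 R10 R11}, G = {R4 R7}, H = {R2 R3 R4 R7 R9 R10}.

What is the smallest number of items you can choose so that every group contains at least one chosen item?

3

Take T = {R3, R4, R8}. Each listed group contains at least one of these, so T is a hitting set of size 3.
The groups B, E, G are pairwise disjoint, so any hitting set needs a separate item for each — at least 3. Hence 3 is optimal.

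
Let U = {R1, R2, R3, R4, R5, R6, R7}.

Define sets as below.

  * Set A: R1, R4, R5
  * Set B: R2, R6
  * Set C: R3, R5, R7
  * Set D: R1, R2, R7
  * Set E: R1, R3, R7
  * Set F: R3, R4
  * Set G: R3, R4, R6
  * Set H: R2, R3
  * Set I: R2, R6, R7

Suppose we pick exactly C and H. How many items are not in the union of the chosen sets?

3

Union of C, H = {R2, R3, R5, R7}.
Not covered: R1, R4, R6 — 3 items.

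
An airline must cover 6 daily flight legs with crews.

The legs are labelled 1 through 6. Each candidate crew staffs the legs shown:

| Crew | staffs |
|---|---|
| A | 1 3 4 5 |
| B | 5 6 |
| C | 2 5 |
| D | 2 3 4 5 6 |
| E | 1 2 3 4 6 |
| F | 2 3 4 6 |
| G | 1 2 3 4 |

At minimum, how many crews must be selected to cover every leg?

Take {A, E}. Their union is {1, 2, 3, 4, 5, 6}, which is all 6 legs.
No single crew has all 6 legs (the largest, D, has 5), so 2 is optimal.

2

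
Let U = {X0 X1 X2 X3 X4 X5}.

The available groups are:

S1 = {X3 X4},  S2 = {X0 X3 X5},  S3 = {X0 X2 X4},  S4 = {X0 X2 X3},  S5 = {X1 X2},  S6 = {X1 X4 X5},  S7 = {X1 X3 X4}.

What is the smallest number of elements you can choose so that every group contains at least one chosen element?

H = {X0, X1, X4} meets every group (each contains at least one member of H), and |H| = 3.
No choice of 2 elements meets every group, so 3 is the minimum.

3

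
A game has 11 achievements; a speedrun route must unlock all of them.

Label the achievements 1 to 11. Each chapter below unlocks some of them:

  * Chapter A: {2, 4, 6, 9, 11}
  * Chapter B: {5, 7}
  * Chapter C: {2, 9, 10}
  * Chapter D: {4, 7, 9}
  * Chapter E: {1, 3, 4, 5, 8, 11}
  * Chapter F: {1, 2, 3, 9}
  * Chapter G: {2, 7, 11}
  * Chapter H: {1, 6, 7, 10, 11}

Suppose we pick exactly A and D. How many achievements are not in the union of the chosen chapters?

5

Union of A, D = {2, 4, 6, 7, 9, 11}.
Not covered: 1, 3, 5, 8, 10 — 5 achievements.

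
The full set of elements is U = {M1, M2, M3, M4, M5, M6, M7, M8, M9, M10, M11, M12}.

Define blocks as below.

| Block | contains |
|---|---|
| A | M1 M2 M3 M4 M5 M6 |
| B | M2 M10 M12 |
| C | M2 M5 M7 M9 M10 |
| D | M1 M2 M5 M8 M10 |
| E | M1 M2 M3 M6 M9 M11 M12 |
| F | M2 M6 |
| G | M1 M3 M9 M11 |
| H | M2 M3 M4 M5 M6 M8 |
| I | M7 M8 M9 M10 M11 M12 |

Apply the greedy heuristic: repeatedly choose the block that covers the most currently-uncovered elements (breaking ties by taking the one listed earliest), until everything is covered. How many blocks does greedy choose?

3

Greedy: pick E (covers 7 new) → pick C (covers 3 new) → pick H (covers 2 new). Total picks: 3.
(The true minimum cover uses only 2 blocks, so greedy is not optimal here.)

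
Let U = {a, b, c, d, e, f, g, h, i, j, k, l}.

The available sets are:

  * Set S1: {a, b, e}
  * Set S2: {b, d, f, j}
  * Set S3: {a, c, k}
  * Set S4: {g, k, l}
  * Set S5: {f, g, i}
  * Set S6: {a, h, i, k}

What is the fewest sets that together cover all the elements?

5

Take {S1, S2, S3, S4, S6}. Their union is {a, b, c, d, e, f, g, h, i, j, k, l}, which is all 12 elements.
No 4 of the 6 sets cover everything (all 15 combinations miss at least one element), so 5 is optimal.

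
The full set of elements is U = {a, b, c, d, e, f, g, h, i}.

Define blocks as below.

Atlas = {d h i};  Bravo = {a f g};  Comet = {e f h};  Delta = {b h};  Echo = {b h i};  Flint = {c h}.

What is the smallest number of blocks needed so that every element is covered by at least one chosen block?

Atlas, Bravo, Comet, Delta, and Flint cover everything between them: the union {a, b, c, d, e, f, g, h, i} is all of U.
No 4 of the 6 blocks cover everything (all 15 combinations miss at least one element), so 5 is optimal.

5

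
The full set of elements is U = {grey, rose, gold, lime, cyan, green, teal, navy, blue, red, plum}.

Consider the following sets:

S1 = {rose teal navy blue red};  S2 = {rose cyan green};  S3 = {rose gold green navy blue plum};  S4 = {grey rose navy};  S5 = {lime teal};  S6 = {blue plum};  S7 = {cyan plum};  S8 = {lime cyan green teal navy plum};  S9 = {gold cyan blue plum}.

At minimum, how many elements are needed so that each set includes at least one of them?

The 3 elements {rose, teal, plum} hit every set.
The sets S4, S5, S6 are pairwise disjoint, so any hitting set needs a separate element for each — at least 3. Hence 3 is optimal.

3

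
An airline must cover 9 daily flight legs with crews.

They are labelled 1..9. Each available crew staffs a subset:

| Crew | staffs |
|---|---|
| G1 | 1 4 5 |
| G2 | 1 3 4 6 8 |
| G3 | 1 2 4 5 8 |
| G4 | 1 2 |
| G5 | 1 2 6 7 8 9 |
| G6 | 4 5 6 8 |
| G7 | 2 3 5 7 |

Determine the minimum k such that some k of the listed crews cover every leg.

3

G1 and G5 and G7 together: G1 ∪ G5 ∪ G7 = {1, 2, 3, 4, 5, 6, 7, 8, 9} — every leg is covered.
Only G5 contains 9, so G5 is forced; the remaining 3 legs need at least 2 more crews (each remaining crew adds at most 2) — so at least 3 crews are needed, and 3 is optimal.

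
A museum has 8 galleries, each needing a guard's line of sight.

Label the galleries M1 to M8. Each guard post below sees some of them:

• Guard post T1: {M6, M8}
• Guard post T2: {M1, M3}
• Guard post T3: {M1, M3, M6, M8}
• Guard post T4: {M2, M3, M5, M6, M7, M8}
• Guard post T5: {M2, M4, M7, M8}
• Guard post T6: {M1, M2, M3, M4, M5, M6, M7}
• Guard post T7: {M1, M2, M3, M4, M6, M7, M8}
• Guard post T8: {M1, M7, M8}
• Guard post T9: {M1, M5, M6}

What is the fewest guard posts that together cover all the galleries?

2

Take {T7, T9}. Their union is {M1, M2, M3, M4, M5, M6, M7, M8}, which is all 8 galleries.
No single guard post has all 8 galleries (the largest, T6, has 7), so 2 is optimal.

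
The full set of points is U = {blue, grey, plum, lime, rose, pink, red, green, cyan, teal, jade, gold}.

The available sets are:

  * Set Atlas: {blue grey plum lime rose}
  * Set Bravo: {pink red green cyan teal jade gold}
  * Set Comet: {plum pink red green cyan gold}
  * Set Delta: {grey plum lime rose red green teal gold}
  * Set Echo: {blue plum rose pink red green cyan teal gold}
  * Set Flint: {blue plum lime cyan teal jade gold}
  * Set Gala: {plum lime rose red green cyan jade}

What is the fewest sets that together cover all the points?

2

Atlas and Bravo together: Atlas ∪ Bravo = {blue, grey, plum, lime, rose, pink, red, green, cyan, teal, jade, gold} — every point is covered.
No single set has all 12 points (the largest, Echo, has 9), so 2 is optimal.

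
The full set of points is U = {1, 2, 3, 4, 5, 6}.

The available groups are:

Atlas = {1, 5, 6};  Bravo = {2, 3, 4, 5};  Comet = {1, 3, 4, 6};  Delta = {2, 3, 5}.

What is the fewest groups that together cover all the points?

Comet and Delta cover everything between them: the union {1, 2, 3, 4, 5, 6} is all of U.
No single group has all 6 points (the largest, Bravo, has 4), so 2 is optimal.

2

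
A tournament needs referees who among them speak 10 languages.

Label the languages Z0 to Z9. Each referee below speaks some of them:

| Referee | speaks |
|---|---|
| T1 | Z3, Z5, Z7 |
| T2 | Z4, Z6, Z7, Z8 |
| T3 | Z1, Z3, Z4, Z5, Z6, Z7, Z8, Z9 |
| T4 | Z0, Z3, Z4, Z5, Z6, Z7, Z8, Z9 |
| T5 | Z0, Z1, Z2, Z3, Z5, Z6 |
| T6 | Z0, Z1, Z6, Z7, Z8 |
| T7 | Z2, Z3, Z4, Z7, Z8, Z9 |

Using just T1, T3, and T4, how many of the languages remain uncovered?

Union of T1, T3, T4 = {Z0, Z1, Z3, Z4, Z5, Z6, Z7, Z8, Z9}.
Not covered: Z2 — 1 language.

1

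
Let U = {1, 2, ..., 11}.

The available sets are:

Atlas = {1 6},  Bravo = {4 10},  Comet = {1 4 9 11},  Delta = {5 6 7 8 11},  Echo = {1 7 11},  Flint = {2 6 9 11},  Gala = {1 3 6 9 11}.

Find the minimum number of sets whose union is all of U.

4

Bravo, Delta, Flint, and Gala cover everything between them: the union {1, 2, 3, 4, 5, 6, 7, 8, 9, 10, 11} is all of U.
Only Flint contains 2, so Flint is forced; the remaining 7 elements need at least 3 more sets (each remaining set adds at most 3) — so at least 4 sets are needed, and 4 is optimal.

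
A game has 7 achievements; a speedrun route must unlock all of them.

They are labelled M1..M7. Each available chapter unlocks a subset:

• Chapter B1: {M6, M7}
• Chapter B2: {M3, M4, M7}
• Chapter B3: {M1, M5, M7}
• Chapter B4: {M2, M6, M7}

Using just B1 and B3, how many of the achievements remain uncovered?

3

Union of B1, B3 = {M1, M5, M6, M7}.
Not covered: M2, M3, M4 — 3 achievements.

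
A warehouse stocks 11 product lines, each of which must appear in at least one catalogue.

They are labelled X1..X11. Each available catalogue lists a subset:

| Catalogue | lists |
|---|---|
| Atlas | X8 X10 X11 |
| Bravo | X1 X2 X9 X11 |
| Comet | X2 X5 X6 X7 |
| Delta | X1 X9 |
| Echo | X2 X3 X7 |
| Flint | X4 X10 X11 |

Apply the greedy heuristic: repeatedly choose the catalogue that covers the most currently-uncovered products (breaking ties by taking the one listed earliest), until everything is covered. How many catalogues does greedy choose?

Greedy: pick Bravo (covers 4 new) → pick Comet (covers 3 new) → pick Atlas (covers 2 new) → pick Echo (covers 1 new) → pick Flint (covers 1 new). Total picks: 5.

5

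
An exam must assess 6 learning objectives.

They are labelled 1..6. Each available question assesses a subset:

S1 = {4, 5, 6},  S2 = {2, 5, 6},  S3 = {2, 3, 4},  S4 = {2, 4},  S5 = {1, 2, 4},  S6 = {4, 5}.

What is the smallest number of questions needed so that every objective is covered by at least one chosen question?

Take {S2, S3, S5}. Their union is {1, 2, 3, 4, 5, 6}, which is all 6 objectives.
Only S5 contains 1, so S5 is forced; the remaining 3 objectives need at least 2 more questions (each remaining question adds at most 2) — so at least 3 questions are needed, and 3 is optimal.

3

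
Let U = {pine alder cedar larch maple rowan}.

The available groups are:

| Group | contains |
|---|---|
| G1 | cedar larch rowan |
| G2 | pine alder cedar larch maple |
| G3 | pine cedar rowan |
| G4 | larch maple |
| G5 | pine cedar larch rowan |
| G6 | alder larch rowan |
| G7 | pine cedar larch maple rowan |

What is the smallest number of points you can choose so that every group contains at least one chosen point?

2

H = {larch, rowan} meets every group (each contains at least one member of H), and |H| = 2.
The groups G3, G4 are pairwise disjoint, so any hitting set needs a separate point for each — at least 2. Hence 2 is optimal.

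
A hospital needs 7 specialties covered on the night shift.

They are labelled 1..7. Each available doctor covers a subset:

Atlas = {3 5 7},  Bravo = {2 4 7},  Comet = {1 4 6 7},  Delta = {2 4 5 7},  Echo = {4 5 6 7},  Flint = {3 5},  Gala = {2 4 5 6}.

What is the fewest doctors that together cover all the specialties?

Take {Atlas, Comet, Delta}. Their union is {1, 2, 3, 4, 5, 6, 7}, which is all 7 specialties.
Only Comet contains 1, so Comet is forced; the remaining 3 specialties need at least 2 more doctors (each remaining doctor adds at most 2) — so at least 3 doctors are needed, and 3 is optimal.

3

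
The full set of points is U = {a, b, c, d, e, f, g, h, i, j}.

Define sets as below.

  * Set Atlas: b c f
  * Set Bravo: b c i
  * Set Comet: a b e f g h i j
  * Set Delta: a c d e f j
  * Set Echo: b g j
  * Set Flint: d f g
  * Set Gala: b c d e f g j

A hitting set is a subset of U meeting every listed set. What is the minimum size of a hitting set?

T = {c, g} meets every set (each contains at least one member of T), and |T| = 2.
The sets Bravo, Flint are pairwise disjoint, so any hitting set needs a separate point for each — at least 2. Hence 2 is optimal.

2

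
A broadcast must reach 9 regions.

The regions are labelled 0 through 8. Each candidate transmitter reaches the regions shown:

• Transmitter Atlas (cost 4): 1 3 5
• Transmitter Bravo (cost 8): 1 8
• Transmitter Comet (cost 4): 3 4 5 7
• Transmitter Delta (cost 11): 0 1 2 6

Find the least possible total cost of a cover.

Bravo, Comet, Delta together cover every region (Bravo ∪ Comet ∪ Delta = {0, 1, 2, 3, 4, 5, 6, 7, 8}); total cost 8 + 4 + 11 = 23.
No covering selection has total cost below 23.

23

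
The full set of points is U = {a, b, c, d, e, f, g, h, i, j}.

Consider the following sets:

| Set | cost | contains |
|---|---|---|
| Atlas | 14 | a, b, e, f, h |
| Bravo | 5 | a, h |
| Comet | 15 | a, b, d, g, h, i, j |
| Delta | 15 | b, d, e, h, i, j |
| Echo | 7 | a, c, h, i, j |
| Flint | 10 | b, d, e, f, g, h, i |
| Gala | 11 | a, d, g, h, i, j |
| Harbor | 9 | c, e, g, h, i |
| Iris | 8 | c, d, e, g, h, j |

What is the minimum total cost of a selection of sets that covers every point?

Echo, Flint together cover every point (Echo ∪ Flint = {a, b, c, d, e, f, g, h, i, j}); total cost 7 + 10 = 17.
The greedy pick Iris, Flint, Bravo costs 23; no covering selection beats 17.

17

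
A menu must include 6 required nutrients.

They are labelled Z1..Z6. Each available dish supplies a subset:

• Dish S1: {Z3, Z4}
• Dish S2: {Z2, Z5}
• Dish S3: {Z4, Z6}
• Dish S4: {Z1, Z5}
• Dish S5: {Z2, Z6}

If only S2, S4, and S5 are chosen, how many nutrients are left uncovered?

2

Union of S2, S4, S5 = {Z1, Z2, Z5, Z6}.
Not covered: Z3, Z4 — 2 nutrients.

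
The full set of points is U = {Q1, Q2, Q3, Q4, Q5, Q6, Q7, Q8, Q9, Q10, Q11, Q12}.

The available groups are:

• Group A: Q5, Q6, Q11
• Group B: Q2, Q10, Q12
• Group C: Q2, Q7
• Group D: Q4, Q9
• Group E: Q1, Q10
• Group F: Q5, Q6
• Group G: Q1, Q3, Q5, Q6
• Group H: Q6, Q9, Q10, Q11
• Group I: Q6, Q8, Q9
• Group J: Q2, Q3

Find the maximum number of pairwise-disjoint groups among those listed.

D, E, F, J are pairwise disjoint (D={Q4,Q9}; E={Q1,Q10}; F={Q5,Q6}; J={Q2,Q3}).
Every remaining group overlaps one of these, and no 5 of the listed groups are pairwise disjoint, so 4 is the maximum.

4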